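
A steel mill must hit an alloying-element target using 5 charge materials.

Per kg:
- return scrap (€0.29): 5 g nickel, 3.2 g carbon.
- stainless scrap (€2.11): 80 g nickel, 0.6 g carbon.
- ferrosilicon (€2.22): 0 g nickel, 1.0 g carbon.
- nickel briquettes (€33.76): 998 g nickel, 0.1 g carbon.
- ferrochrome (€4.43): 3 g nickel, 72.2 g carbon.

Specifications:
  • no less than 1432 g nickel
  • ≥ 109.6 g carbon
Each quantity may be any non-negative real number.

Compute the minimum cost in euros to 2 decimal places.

This is a linear program. Let x1 = kg of return scrap, x2 = kg of stainless scrap, x3 = kg of ferrosilicon, x4 = kg of nickel briquettes, x5 = kg of ferrochrome.
Minimize 0.29x1 + 2.11x2 + 2.22x3 + 33.76x4 + 4.43x5 with:
  5x1 + 80x2 + 998x4 + 3x5 ≥ 1432   (nickel)
  3.2x1 + 0.6x2 + 1x3 + 0.1x4 + 72.2x5 ≥ 109.6   (carbon)
  x1, x2, x3, x4, x5 ≥ 0.
The minimum-cost mix takes nothing from ferrosilicon, nickel briquettes, ferrochrome — only return scrap, stainless scrap. There the nickel and carbon constraints are tight.
Optimal quantities: return scrap = 31.26 kg, stainless scrap = 15.946 kg.
Total cost: 0.29·31.26 + 2.11·15.946 = 42.7115.

€42.71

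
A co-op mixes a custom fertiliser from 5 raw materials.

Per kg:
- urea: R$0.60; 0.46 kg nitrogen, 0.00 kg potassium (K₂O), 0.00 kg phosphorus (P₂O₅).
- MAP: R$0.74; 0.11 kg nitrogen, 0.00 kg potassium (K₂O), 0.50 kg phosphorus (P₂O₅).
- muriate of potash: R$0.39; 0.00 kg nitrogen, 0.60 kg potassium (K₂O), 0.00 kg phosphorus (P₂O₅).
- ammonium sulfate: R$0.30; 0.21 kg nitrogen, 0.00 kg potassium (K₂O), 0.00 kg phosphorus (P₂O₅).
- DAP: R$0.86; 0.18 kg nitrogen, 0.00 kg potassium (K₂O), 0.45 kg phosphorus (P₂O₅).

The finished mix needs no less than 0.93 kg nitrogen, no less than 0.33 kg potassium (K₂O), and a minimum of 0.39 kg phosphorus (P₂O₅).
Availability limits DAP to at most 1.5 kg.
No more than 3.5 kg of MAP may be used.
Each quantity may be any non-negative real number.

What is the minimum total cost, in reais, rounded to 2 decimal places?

Let x1 = kg of urea, x2 = kg of MAP, x3 = kg of muriate of potash, x4 = kg of ammonium sulfate, x5 = kg of DAP.
Minimize 0.6x1 + 0.74x2 + 0.39x3 + 0.3x4 + 0.86x5 s.t.:
  0.46x1 + 0.11x2 + 0.21x4 + 0.18x5 ≥ 0.93   (nitrogen)
  0.6x3 ≥ 0.33   (potassium (K₂O))
  0.5x2 + 0.45x5 ≥ 0.39   (phosphorus (P₂O₅))
  x5 ≤ 1.5
  x2 ≤ 3.5
  x1, x2, x3, x4, x5 ≥ 0.
At the optimum only urea, MAP, muriate of potash are positive (ammonium sulfate, DAP = 0). There the nitrogen, potassium (K₂O), phosphorus (P₂O₅) constraints are tight.
Optimal quantities: urea = 1.835 kg, MAP = 0.78 kg, muriate of potash = 0.55 kg.
Objective = 0.6·1.835 + 0.74·0.78 + 0.39·0.55 = 1.8927.

R$1.89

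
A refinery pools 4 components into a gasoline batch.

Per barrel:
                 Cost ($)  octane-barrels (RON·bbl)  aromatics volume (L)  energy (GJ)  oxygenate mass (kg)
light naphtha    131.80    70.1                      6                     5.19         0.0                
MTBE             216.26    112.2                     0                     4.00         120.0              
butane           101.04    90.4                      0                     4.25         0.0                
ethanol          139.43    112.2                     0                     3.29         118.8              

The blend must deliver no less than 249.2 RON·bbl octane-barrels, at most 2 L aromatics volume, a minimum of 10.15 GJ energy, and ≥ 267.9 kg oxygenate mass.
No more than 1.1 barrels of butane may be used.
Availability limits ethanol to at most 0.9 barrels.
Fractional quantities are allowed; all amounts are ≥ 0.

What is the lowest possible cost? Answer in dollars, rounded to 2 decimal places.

$458.94

This is a linear program. Let x1 = barrels of light naphtha, x2 = barrels of MTBE, x3 = barrels of butane, x4 = barrels of ethanol.
Minimise 131.8x1 + 216.26x2 + 101.04x3 + 139.43x4 subject to:
  70.1x1 + 112.2x2 + 90.4x3 + 112.2x4 ≥ 249.2   (octane-barrels)
  6x1 ≤ 2   (aromatics volume)
  5.19x1 + 4x2 + 4.25x3 + 3.29x4 ≥ 10.15   (energy)
  120x2 + 118.8x4 ≥ 267.9   (oxygenate mass)
  x3 ≤ 1.1
  x4 ≤ 0.9
  x1, x2, x3, x4 ≥ 0.
The optimal basis is {MTBE, butane, ethanol}; light naphtha drops out. There the energy, oxygenate mass, the ethanol cap constraints are tight.
Optimal quantities: MTBE = 1.3415 barrels, butane = 0.42894 barrels, ethanol = 0.9 barrels.
Cost = 216.26·1.3415 + 101.04·0.42894 + 139.43·0.9 = 458.9399.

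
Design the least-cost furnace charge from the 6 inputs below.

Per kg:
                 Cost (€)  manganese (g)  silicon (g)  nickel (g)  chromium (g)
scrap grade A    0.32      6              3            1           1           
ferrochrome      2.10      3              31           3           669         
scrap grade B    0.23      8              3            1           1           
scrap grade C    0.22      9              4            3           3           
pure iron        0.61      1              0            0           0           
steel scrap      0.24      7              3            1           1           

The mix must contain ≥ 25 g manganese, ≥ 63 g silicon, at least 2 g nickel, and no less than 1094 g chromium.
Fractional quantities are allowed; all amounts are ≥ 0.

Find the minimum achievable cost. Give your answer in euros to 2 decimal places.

€4.11

Set it up as a linear program. Let x1 = kg of scrap grade A, x2 = kg of ferrochrome, x3 = kg of scrap grade B, x4 = kg of scrap grade C, x5 = kg of pure iron, x6 = kg of steel scrap.
min 0.32x1 + 2.1x2 + 0.23x3 + 0.22x4 + 0.61x5 + 0.24x6 subject to:
  6x1 + 3x2 + 8x3 + 9x4 + 1x5 + 7x6 ≥ 25   (manganese)
  3x1 + 31x2 + 3x3 + 4x4 + 3x6 ≥ 63   (silicon)
  1x1 + 3x2 + 1x3 + 3x4 + 1x6 ≥ 2   (nickel)
  1x1 + 669x2 + 1x3 + 3x4 + 1x6 ≥ 1094   (chromium)
  x1, x2, x3, x4, x5, x6 ≥ 0.
At the optimum only ferrochrome, scrap grade C are positive (scrap grade A, scrap grade B, pure iron, steel scrap = 0). There the silicon and chromium constraints are tight.
So ferrochrome = 1.621 kg, scrap grade C = 3.187 kg.
Hence cost = 2.1·1.621 + 0.22·3.187 = €4.1052.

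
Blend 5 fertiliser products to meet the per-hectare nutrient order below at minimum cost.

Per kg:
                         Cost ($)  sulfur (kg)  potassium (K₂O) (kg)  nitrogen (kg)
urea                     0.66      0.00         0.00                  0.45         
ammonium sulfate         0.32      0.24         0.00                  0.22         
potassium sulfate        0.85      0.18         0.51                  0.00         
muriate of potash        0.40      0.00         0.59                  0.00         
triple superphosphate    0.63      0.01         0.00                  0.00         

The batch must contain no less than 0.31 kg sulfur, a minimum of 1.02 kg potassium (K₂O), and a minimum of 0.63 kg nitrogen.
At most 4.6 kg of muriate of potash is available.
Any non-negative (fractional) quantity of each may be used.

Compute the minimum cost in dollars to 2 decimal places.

$1.61

Set it up as a linear program. Let x1 = kg of urea, x2 = kg of ammonium sulfate, x3 = kg of potassium sulfate, x4 = kg of muriate of potash, x5 = kg of triple superphosphate.
Minimise 0.66x1 + 0.32x2 + 0.85x3 + 0.4x4 + 0.63x5 with:
  0.24x2 + 0.18x3 + 0.01x5 ≥ 0.31   (sulfur)
  0.51x3 + 0.59x4 ≥ 1.02   (potassium (K₂O))
  0.45x1 + 0.22x2 ≥ 0.63   (nitrogen)
  x4 ≤ 4.6
  x1, x2, x3, x4, x5 ≥ 0.
At the optimum only ammonium sulfate, muriate of potash are positive (urea, potassium sulfate, triple superphosphate = 0). There the potassium (K₂O) and nitrogen constraints are tight.
So ammonium sulfate = 2.864 kg, muriate of potash = 1.729 kg.
Total cost: 0.32·2.864 + 0.4·1.729 = 1.6081.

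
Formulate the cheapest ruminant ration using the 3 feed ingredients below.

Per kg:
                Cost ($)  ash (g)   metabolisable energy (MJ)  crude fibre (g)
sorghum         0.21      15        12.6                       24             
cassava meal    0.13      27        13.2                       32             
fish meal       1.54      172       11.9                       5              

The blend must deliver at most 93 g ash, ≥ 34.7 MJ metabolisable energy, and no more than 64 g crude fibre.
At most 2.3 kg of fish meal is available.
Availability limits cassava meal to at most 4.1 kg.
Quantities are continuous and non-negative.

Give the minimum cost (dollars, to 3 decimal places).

Let x1 = kg of sorghum, x2 = kg of cassava meal, x3 = kg of fish meal.
min 0.21x1 + 0.13x2 + 1.54x3 with:
  15x1 + 27x2 + 172x3 ≤ 93   (ash)
  12.6x1 + 13.2x2 + 11.9x3 ≥ 34.7   (metabolisable energy)
  24x1 + 32x2 + 5x3 ≤ 64   (crude fibre)
  x3 ≤ 2.3
  x2 ≤ 4.1
  x1, x2, x3 ≥ 0.
The cheapest feasible vertex uses only sorghum, fish meal; cassava meal is not used. Binding constraints: metabolisable energy and crude fibre.
So sorghum = 2.642 kg, fish meal = 0.1186 kg.
Hence cost = 0.21·2.642 + 1.54·0.1186 = $0.73746.

$0.737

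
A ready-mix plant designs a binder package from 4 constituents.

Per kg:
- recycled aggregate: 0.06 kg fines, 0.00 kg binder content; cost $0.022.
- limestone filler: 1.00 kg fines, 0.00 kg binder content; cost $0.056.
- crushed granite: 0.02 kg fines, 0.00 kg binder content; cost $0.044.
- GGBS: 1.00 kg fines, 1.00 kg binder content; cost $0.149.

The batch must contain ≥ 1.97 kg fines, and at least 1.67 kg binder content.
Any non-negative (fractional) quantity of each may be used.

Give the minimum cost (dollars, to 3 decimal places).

$0.266

Let x1 = kg of recycled aggregate, x2 = kg of limestone filler, x3 = kg of crushed granite, x4 = kg of GGBS.
Minimize 0.022x1 + 0.056x2 + 0.044x3 + 0.149x4 with:
  0.06x1 + 1x2 + 0.02x3 + 1x4 ≥ 1.97   (fines)
  1x4 ≥ 1.67   (binder content)
  x1, x2, x3, x4 ≥ 0.
The cheapest feasible vertex uses only limestone filler, GGBS; recycled aggregate, crushed granite are not used. Binding constraints: fines and binder content.
That vertex is x2 = 0.3, x4 = 1.67.
Total cost: 0.056·0.3 + 0.149·1.67 = 0.26563.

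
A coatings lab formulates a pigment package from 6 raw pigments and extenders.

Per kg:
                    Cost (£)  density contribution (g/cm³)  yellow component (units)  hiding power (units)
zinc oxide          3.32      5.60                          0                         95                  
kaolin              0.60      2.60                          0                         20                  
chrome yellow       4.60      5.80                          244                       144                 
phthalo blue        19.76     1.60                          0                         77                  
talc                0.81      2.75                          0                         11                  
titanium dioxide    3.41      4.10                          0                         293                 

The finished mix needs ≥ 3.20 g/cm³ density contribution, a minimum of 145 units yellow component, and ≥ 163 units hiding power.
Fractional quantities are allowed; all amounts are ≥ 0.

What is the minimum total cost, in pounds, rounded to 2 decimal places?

Treat it as an LP. Let x1 = kg of zinc oxide, x2 = kg of kaolin, x3 = kg of chrome yellow, x4 = kg of phthalo blue, x5 = kg of talc, x6 = kg of titanium dioxide.
Minimize 3.32x1 + 0.6x2 + 4.6x3 + 19.76x4 + 0.81x5 + 3.41x6 with:
  5.6x1 + 2.6x2 + 5.8x3 + 1.6x4 + 2.75x5 + 4.1x6 ≥ 3.2   (density contribution)
  244x3 ≥ 145   (yellow component)
  95x1 + 20x2 + 144x3 + 77x4 + 11x5 + 293x6 ≥ 163   (hiding power)
  x1, x2, x3, x4, x5, x6 ≥ 0.
The optimal basis is {chrome yellow, titanium dioxide}; zinc oxide, kaolin, phthalo blue, talc drop out. There the yellow component and hiding power constraints are tight.
Solving gives x3 = 0.59426, x6 = 0.26425.
Total cost: 4.6·0.59426 + 3.41·0.26425 = 3.6347.

£3.63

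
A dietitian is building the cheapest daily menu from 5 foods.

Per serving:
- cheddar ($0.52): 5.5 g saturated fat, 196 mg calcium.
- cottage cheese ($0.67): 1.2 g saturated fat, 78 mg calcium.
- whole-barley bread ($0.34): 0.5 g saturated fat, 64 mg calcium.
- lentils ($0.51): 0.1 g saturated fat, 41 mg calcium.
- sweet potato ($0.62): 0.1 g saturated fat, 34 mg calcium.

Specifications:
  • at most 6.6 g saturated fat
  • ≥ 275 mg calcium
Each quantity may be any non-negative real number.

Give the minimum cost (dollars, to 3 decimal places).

This is a linear program. Let x1 = servings of cheddar, x2 = servings of cottage cheese, x3 = servings of whole-barley bread, x4 = servings of lentils, x5 = servings of sweet potato.
Minimize 0.52x1 + 0.67x2 + 0.34x3 + 0.51x4 + 0.62x5 s.t.:
  5.5x1 + 1.2x2 + 0.5x3 + 0.1x4 + 0.1x5 ≤ 6.6   (saturated fat)
  196x1 + 78x2 + 64x3 + 41x4 + 34x5 ≥ 275   (calcium)
  x1, x2, x3, x4, x5 ≥ 0.
The cheapest feasible vertex uses only cheddar, whole-barley bread; cottage cheese, lentils, sweet potato are not used. The saturated fat and calcium requirements are met with equality.
Solving gives x1 = 1.122, x3 = 0.8618.
Cost = 0.52·1.122 + 0.34·0.8618 = 0.87645.

$0.876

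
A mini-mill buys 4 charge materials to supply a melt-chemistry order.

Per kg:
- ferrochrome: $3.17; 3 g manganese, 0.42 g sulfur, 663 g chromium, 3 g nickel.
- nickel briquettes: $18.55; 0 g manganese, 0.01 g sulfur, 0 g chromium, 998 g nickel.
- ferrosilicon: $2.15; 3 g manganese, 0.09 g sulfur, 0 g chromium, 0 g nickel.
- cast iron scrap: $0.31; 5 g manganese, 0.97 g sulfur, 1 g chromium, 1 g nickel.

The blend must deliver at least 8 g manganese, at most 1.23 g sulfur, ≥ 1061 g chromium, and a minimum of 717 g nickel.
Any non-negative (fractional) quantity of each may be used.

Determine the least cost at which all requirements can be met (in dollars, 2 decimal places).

Set it up as a linear program. Let x1 = kg of ferrochrome, x2 = kg of nickel briquettes, x3 = kg of ferrosilicon, x4 = kg of cast iron scrap.
min 3.17x1 + 18.55x2 + 2.15x3 + 0.31x4 subject to:
  3x1 + 3x3 + 5x4 ≥ 8   (manganese)
  0.42x1 + 0.01x2 + 0.09x3 + 0.97x4 ≤ 1.23   (sulfur)
  663x1 + 1x4 ≥ 1061   (chromium)
  3x1 + 998x2 + 1x4 ≥ 717   (nickel)
  x1, x2, x3, x4 ≥ 0.
All 4 inputs are positive at the optimum. There the manganese, sulfur, chromium, nickel constraints are tight.
So ferrochrome = 1.5995 kg, nickel briquettes = 0.71307 kg, ferrosilicon = 0.14231 kg, cast iron scrap = 0.55493 kg.
Objective = 3.17·1.5995 + 18.55·0.71307 + 2.15·0.14231 + 0.31·0.55493 = 18.7759.

$18.78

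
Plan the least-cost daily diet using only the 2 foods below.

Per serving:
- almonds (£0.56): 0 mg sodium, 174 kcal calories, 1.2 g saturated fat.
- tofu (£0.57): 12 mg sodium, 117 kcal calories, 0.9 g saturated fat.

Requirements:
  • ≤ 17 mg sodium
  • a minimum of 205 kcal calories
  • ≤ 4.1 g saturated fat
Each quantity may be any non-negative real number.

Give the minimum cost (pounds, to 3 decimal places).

£0.660

Treat it as an LP. Let x1 = servings of almonds, x2 = servings of tofu.
min 0.56x1 + 0.57x2 with:
  12x2 ≤ 17   (sodium)
  174x1 + 117x2 ≥ 205   (calories)
  1.2x1 + 0.9x2 ≤ 4.1   (saturated fat)
  x1, x2 ≥ 0.
The minimum-cost mix takes nothing from tofu — only almonds. Binding constraint: calories.
So almonds = 1.178 servings.
Hence cost = 0.56·1.178 = £0.65968.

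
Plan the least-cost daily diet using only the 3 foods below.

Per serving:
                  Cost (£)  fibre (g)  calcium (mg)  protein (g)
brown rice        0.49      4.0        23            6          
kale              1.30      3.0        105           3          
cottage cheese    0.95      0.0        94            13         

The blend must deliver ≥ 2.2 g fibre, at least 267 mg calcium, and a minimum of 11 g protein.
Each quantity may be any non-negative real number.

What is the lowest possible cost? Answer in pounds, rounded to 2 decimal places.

£2.84

Let x1 = servings of brown rice, x2 = servings of kale, x3 = servings of cottage cheese.
Minimize 0.49x1 + 1.3x2 + 0.95x3 subject to:
  4x1 + 3x2 ≥ 2.2   (fibre)
  23x1 + 105x2 + 94x3 ≥ 267   (calcium)
  6x1 + 3x2 + 13x3 ≥ 11   (protein)
  x1, x2, x3 ≥ 0.
The minimum-cost mix takes nothing from kale — only brown rice, cottage cheese. The fibre and calcium requirements are met with equality.
That vertex is x1 = 0.55, x3 = 2.706.
Cost = 0.49·0.55 + 0.95·2.706 = 2.8402.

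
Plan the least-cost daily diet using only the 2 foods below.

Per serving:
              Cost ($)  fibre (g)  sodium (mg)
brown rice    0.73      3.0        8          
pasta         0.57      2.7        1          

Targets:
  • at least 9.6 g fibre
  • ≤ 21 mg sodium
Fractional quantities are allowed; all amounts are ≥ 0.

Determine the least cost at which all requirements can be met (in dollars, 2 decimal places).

$2.03

Let x1 = servings of brown rice, x2 = servings of pasta.
min 0.73x1 + 0.57x2 with:
  3x1 + 2.7x2 ≥ 9.6   (fibre)
  8x1 + 1x2 ≤ 21   (sodium)
  x1, x2 ≥ 0.
At the optimum only pasta is positive (brown rice = 0). There the fibre constraint is tight.
That vertex is x2 = 3.556.
Total cost: 0.57·3.556 = 2.0269.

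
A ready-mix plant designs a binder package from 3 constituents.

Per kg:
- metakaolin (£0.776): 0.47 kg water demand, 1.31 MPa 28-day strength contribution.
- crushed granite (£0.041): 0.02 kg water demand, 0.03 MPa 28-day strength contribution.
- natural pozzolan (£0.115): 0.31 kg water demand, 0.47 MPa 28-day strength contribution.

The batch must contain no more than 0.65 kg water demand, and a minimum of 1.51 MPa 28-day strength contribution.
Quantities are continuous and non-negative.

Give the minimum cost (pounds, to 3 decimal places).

Treat it as an LP. Let x1 = kg of metakaolin, x2 = kg of crushed granite, x3 = kg of natural pozzolan.
Minimize 0.776x1 + 0.041x2 + 0.115x3 subject to:
  0.47x1 + 0.02x2 + 0.31x3 ≤ 0.65   (water demand)
  1.31x1 + 0.03x2 + 0.47x3 ≥ 1.51   (28-day strength contribution)
  x1, x2, x3 ≥ 0.
At the optimum only metakaolin, natural pozzolan are positive (crushed granite = 0). There the water demand and 28-day strength contribution constraints are tight.
That vertex is x1 = 0.878, x3 = 0.7657.
Total cost: 0.776·0.878 + 0.115·0.7657 = 0.76938.

£0.769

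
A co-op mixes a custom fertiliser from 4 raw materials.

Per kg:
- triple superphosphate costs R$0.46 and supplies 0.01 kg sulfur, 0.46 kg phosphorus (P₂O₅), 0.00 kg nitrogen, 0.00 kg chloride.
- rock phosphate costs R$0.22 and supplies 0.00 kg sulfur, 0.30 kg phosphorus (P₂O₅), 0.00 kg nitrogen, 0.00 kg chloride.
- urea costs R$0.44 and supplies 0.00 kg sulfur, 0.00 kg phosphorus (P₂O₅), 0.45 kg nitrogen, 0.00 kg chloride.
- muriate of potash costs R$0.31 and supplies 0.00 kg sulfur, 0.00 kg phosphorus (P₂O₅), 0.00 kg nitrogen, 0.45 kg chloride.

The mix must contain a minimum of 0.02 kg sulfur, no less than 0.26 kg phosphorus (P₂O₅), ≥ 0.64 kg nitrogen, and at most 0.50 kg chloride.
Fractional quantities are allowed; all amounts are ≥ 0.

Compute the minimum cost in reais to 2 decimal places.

Let x1 = kg of triple superphosphate, x2 = kg of rock phosphate, x3 = kg of urea, x4 = kg of muriate of potash.
Minimise 0.46x1 + 0.22x2 + 0.44x3 + 0.31x4 with:
  0.01x1 ≥ 0.02   (sulfur)
  0.46x1 + 0.3x2 ≥ 0.26   (phosphorus (P₂O₅))
  0.45x3 ≥ 0.64   (nitrogen)
  0.45x4 ≤ 0.5   (chloride)
  x1, x2, x3, x4 ≥ 0.
At the optimum only triple superphosphate, urea are positive (rock phosphate, muriate of potash = 0). There the sulfur and nitrogen constraints are tight.
Solving gives x1 = 2, x3 = 1.422.
Hence cost = 0.46·2 + 0.44·1.422 = R$1.5457.

R$1.55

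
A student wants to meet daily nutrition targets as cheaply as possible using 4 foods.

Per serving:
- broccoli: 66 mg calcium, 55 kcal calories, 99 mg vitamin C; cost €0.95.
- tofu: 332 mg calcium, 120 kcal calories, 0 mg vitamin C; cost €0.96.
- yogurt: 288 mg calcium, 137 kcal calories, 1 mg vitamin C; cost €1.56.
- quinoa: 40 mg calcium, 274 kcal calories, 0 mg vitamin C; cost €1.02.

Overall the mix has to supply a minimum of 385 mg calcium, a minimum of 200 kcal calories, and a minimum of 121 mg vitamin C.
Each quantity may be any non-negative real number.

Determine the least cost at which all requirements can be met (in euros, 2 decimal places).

Let x1 = servings of broccoli, x2 = servings of tofu, x3 = servings of yogurt, x4 = servings of quinoa.
Minimise 0.95x1 + 0.96x2 + 1.56x3 + 1.02x4 s.t.:
  66x1 + 332x2 + 288x3 + 40x4 ≥ 385   (calcium)
  55x1 + 120x2 + 137x3 + 274x4 ≥ 200   (calories)
  99x1 + 1x3 ≥ 121   (vitamin C)
  x1, x2, x3, x4 ≥ 0.
The minimum-cost mix takes nothing from yogurt — only broccoli, tofu, quinoa. Binding constraints: calcium, calories, vitamin C.
Solving gives x1 = 1.222, x2 = 0.9061, x4 = 0.08776.
Cost = 0.95·1.222 + 0.96·0.9061 + 1.02·0.08776 = 2.1203.

€2.12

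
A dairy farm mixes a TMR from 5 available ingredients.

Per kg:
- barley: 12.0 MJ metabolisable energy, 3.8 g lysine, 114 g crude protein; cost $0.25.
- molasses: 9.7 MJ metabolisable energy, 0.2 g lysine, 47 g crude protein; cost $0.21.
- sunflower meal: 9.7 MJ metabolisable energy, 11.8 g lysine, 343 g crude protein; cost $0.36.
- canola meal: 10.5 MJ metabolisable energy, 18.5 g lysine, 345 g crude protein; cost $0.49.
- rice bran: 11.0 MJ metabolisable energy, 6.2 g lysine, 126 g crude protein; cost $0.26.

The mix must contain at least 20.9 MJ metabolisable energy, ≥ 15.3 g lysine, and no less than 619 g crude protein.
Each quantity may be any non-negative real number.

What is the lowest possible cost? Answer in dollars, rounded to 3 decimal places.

$0.700

This is a linear program. Let x1 = kg of barley, x2 = kg of molasses, x3 = kg of sunflower meal, x4 = kg of canola meal, x5 = kg of rice bran.
Minimize 0.25x1 + 0.21x2 + 0.36x3 + 0.49x4 + 0.26x5 subject to:
  12x1 + 9.7x2 + 9.7x3 + 10.5x4 + 11x5 ≥ 20.9   (metabolisable energy)
  3.8x1 + 0.2x2 + 11.8x3 + 18.5x4 + 6.2x5 ≥ 15.3   (lysine)
  114x1 + 47x2 + 343x3 + 345x4 + 126x5 ≥ 619   (crude protein)
  x1, x2, x3, x4, x5 ≥ 0.
The cheapest feasible vertex uses only barley, sunflower meal; molasses, canola meal, rice bran are not used. The metabolisable energy and crude protein requirements are met with equality.
So barley = 0.3868 kg, sunflower meal = 1.676 kg.
Objective = 0.25·0.3868 + 0.36·1.676 = 0.70006.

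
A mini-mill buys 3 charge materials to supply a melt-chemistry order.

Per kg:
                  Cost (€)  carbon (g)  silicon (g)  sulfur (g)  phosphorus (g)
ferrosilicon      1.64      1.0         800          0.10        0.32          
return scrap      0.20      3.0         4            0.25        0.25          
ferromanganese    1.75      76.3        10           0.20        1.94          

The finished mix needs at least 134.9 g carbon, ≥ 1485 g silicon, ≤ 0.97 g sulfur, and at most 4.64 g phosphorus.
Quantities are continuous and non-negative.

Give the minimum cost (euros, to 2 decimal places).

€6.06

Treat it as an LP. Let x1 = kg of ferrosilicon, x2 = kg of return scrap, x3 = kg of ferromanganese.
Minimise 1.64x1 + 0.2x2 + 1.75x3 subject to:
  1x1 + 3x2 + 76.3x3 ≥ 134.9   (carbon)
  800x1 + 4x2 + 10x3 ≥ 1485   (silicon)
  0.1x1 + 0.25x2 + 0.2x3 ≤ 0.97   (sulfur)
  0.32x1 + 0.25x2 + 1.94x3 ≤ 4.64   (phosphorus)
  x1, x2, x3 ≥ 0.
The cheapest feasible vertex uses only ferrosilicon, ferromanganese; return scrap is not used. There the carbon and silicon constraints are tight.
That vertex is x1 = 1.834, x3 = 1.744.
Total cost: 1.64·1.834 + 1.75·1.744 = 6.0598.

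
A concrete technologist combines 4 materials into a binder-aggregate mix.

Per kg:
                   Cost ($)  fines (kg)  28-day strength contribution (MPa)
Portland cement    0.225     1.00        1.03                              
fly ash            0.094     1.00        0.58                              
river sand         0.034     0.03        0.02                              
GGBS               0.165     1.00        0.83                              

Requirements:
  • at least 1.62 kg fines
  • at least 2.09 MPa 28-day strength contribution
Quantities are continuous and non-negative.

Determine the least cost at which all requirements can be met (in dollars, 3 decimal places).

$0.339

Let x1 = kg of Portland cement, x2 = kg of fly ash, x3 = kg of river sand, x4 = kg of GGBS.
Minimise 0.225x1 + 0.094x2 + 0.034x3 + 0.165x4 with:
  1x1 + 1x2 + 0.03x3 + 1x4 ≥ 1.62   (fines)
  1.03x1 + 0.58x2 + 0.02x3 + 0.83x4 ≥ 2.09   (28-day strength contribution)
  x1, x2, x3, x4 ≥ 0.
The minimum-cost mix takes nothing from Portland cement, river sand, GGBS — only fly ash. There the 28-day strength contribution constraint is tight.
So fly ash = 3.603 kg.
Hence cost = 0.094·3.603 = $0.33868.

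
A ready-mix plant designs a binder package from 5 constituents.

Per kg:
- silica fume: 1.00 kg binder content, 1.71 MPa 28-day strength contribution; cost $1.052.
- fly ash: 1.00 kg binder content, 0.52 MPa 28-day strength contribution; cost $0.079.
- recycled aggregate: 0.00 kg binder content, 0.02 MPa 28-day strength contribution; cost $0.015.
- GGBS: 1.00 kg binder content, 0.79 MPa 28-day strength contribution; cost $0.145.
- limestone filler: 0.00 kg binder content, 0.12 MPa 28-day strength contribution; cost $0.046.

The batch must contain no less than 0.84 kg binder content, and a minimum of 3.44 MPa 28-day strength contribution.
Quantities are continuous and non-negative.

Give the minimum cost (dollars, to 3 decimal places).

$0.523

Set it up as a linear program. Let x1 = kg of silica fume, x2 = kg of fly ash, x3 = kg of recycled aggregate, x4 = kg of GGBS, x5 = kg of limestone filler.
min 1.052x1 + 0.079x2 + 0.015x3 + 0.145x4 + 0.046x5 s.t.:
  1x1 + 1x2 + 1x4 ≥ 0.84   (binder content)
  1.71x1 + 0.52x2 + 0.02x3 + 0.79x4 + 0.12x5 ≥ 3.44   (28-day strength contribution)
  x1, x2, x3, x4, x5 ≥ 0.
The cheapest feasible vertex uses only fly ash; silica fume, recycled aggregate, GGBS, limestone filler are not used. There the 28-day strength contribution constraint is tight.
That vertex is x2 = 6.615.
Objective = 0.079·6.615 = 0.52259.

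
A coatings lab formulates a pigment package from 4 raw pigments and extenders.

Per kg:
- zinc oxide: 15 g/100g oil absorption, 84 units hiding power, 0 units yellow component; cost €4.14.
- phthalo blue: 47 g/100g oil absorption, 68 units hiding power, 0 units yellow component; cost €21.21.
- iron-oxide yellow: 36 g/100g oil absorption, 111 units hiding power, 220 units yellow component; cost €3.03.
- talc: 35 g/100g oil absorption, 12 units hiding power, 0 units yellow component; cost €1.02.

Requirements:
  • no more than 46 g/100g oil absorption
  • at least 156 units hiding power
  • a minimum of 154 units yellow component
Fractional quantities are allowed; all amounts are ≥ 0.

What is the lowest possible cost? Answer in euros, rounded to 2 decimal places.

Let x1 = kg of zinc oxide, x2 = kg of phthalo blue, x3 = kg of iron-oxide yellow, x4 = kg of talc.
Minimize 4.14x1 + 21.21x2 + 3.03x3 + 1.02x4 subject to:
  15x1 + 47x2 + 36x3 + 35x4 ≤ 46   (oil absorption)
  84x1 + 68x2 + 111x3 + 12x4 ≥ 156   (hiding power)
  220x3 ≥ 154   (yellow component)
  x1, x2, x3, x4 ≥ 0.
The optimal basis is {zinc oxide, iron-oxide yellow}; phthalo blue, talc drop out. The oil absorption and hiding power requirements are met with equality.
That vertex is x1 = 0.3753, x3 = 1.121.
Hence cost = 4.14·0.3753 + 3.03·1.121 = €4.9504.

€4.95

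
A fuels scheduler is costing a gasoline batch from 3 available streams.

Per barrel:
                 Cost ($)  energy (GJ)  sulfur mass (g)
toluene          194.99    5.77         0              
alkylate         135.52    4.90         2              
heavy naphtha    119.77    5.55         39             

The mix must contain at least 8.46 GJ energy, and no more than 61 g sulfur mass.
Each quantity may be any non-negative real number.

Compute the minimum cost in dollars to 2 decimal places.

$182.57

Let x1 = barrels of toluene, x2 = barrels of alkylate, x3 = barrels of heavy naphtha.
min 194.99x1 + 135.52x2 + 119.77x3 with:
  5.77x1 + 4.9x2 + 5.55x3 ≥ 8.46   (energy)
  2x2 + 39x3 ≤ 61   (sulfur mass)
  x1, x2, x3 ≥ 0.
At the optimum only heavy naphtha is positive (toluene, alkylate = 0). There the energy constraint is tight.
That vertex is x3 = 1.5243.
Total cost: 119.77·1.5243 = 182.5654.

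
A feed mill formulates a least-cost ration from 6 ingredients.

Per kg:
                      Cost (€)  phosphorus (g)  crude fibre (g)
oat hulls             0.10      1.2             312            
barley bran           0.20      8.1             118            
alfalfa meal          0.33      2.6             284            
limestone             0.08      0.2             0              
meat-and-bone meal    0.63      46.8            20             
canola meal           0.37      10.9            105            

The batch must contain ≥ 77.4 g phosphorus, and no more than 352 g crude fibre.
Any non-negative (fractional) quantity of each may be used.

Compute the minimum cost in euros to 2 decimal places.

€1.04

Treat it as an LP. Let x1 = kg of oat hulls, x2 = kg of barley bran, x3 = kg of alfalfa meal, x4 = kg of limestone, x5 = kg of meat-and-bone meal, x6 = kg of canola meal.
Minimise 0.1x1 + 0.2x2 + 0.33x3 + 0.08x4 + 0.63x5 + 0.37x6 subject to:
  1.2x1 + 8.1x2 + 2.6x3 + 0.2x4 + 46.8x5 + 10.9x6 ≥ 77.4   (phosphorus)
  312x1 + 118x2 + 284x3 + 20x5 + 105x6 ≤ 352   (crude fibre)
  x1, x2, x3, x4, x5, x6 ≥ 0.
The cheapest feasible vertex uses only meat-and-bone meal; oat hulls, barley bran, alfalfa meal, limestone, canola meal are not used. The phosphorus requirement is met with equality.
Optimal quantities: meat-and-bone meal = 1.654 kg.
Cost = 0.63·1.654 = 1.0420.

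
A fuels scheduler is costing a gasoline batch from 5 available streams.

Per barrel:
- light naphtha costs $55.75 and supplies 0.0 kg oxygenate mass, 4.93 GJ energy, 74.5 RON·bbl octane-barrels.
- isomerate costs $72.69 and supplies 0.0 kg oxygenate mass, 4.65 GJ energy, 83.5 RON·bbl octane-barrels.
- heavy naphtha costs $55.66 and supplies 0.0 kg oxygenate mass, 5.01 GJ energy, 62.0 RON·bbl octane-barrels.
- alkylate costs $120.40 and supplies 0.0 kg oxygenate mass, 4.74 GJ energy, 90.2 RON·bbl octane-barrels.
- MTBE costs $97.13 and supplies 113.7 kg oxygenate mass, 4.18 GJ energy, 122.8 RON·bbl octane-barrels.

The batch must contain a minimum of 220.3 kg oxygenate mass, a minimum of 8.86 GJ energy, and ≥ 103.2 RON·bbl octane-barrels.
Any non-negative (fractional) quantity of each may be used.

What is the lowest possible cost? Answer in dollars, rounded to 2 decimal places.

$196.65

This is a linear program. Let x1 = barrels of light naphtha, x2 = barrels of isomerate, x3 = barrels of heavy naphtha, x4 = barrels of alkylate, x5 = barrels of MTBE.
Minimize 55.75x1 + 72.69x2 + 55.66x3 + 120.4x4 + 97.13x5 s.t.:
  113.7x5 ≥ 220.3   (oxygenate mass)
  4.93x1 + 4.65x2 + 5.01x3 + 4.74x4 + 4.18x5 ≥ 8.86   (energy)
  74.5x1 + 83.5x2 + 62x3 + 90.2x4 + 122.8x5 ≥ 103.2   (octane-barrels)
  x1, x2, x3, x4, x5 ≥ 0.
The minimum-cost mix takes nothing from light naphtha, isomerate, alkylate — only heavy naphtha, MTBE. Binding constraints: oxygenate mass and energy.
Optimal quantities: heavy naphtha = 0.1519 barrels, MTBE = 1.9376 barrels.
Cost = 55.66·0.1519 + 97.13·1.9376 = 196.6538.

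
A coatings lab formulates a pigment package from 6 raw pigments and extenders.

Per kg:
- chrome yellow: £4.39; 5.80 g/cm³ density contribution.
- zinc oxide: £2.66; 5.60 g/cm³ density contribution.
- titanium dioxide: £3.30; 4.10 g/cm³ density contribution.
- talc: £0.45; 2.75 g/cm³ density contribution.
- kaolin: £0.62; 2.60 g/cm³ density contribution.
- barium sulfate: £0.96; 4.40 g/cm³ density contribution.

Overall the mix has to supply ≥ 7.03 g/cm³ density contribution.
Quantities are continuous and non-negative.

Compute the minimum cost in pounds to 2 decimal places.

£1.15

Let x1 = kg of chrome yellow, x2 = kg of zinc oxide, x3 = kg of titanium dioxide, x4 = kg of talc, x5 = kg of kaolin, x6 = kg of barium sulfate.
Minimise 4.39x1 + 2.66x2 + 3.3x3 + 0.45x4 + 0.62x5 + 0.96x6 s.t.:
  5.8x1 + 5.6x2 + 4.1x3 + 2.75x4 + 2.6x5 + 4.4x6 ≥ 7.03   (density contribution)
  x1, x2, x3, x4, x5, x6 ≥ 0.
The minimum-cost mix takes nothing from chrome yellow, zinc oxide, titanium dioxide, kaolin, barium sulfate — only talc. Binding constraint: density contribution.
Solving gives x4 = 2.556.
Cost = 0.45·2.556 = 1.1502.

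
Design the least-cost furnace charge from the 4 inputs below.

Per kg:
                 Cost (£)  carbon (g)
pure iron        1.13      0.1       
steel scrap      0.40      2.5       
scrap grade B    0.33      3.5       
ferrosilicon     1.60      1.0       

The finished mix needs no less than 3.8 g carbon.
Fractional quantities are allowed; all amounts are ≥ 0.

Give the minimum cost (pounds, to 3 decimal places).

£0.358

Let x1 = kg of pure iron, x2 = kg of steel scrap, x3 = kg of scrap grade B, x4 = kg of ferrosilicon.
Minimize 1.13x1 + 0.4x2 + 0.33x3 + 1.6x4 subject to:
  0.1x1 + 2.5x2 + 3.5x3 + 1x4 ≥ 3.8   (carbon)
  x1, x2, x3, x4 ≥ 0.
The cheapest feasible vertex uses only scrap grade B; pure iron, steel scrap, ferrosilicon are not used. Binding constraint: carbon.
That vertex is x3 = 1.086.
Total cost: 0.33·1.086 = 0.35838.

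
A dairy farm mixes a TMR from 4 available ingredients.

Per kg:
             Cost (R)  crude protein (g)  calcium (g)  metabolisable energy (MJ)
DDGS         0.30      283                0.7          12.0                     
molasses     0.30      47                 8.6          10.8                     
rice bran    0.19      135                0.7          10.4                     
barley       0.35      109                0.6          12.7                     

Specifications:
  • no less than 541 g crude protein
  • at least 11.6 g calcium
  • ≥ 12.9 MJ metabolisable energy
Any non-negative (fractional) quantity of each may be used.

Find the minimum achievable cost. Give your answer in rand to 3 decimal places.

R0.876

Set it up as a linear program. Let x1 = kg of DDGS, x2 = kg of molasses, x3 = kg of rice bran, x4 = kg of barley.
Minimize 0.3x1 + 0.3x2 + 0.19x3 + 0.35x4 with:
  283x1 + 47x2 + 135x3 + 109x4 ≥ 541   (crude protein)
  0.7x1 + 8.6x2 + 0.7x3 + 0.6x4 ≥ 11.6   (calcium)
  12x1 + 10.8x2 + 10.4x3 + 12.7x4 ≥ 12.9   (metabolisable energy)
  x1, x2, x3, x4 ≥ 0.
The optimal basis is {DDGS, molasses}; rice bran, barley drop out. Binding constraints: crude protein and calcium.
Optimal quantities: DDGS = 1.711 kg, molasses = 1.21 kg.
Hence cost = 0.3·1.711 + 0.3·1.21 = R0.87630.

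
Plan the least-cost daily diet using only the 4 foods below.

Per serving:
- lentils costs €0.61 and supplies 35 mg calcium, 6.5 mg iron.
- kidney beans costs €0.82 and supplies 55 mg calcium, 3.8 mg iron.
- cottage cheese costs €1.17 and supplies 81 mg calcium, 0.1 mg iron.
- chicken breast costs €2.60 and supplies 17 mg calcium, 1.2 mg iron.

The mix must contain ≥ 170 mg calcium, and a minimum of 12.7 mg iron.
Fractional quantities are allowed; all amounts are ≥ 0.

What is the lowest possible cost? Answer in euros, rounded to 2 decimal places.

Set it up as a linear program. Let x1 = servings of lentils, x2 = servings of kidney beans, x3 = servings of cottage cheese, x4 = servings of chicken breast.
Minimize 0.61x1 + 0.82x2 + 1.17x3 + 2.6x4 s.t.:
  35x1 + 55x2 + 81x3 + 17x4 ≥ 170   (calcium)
  6.5x1 + 3.8x2 + 0.1x3 + 1.2x4 ≥ 12.7   (iron)
  x1, x2, x3, x4 ≥ 0.
At the optimum only lentils, kidney beans are positive (cottage cheese, chicken breast = 0). Binding constraints: calcium and iron.
That vertex is x1 = 0.2339, x2 = 2.942.
Hence cost = 0.61·0.2339 + 0.82·2.942 = €2.5551.

€2.56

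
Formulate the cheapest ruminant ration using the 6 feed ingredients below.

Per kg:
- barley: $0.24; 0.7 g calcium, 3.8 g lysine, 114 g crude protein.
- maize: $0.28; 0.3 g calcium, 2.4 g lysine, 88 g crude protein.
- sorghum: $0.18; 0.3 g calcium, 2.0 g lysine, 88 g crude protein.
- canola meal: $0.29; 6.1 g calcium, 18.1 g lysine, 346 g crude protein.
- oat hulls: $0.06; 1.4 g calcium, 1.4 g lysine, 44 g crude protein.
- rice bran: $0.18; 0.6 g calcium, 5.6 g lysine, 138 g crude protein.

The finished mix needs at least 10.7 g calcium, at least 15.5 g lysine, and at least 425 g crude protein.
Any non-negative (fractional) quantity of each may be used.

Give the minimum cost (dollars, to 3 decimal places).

$0.475

Treat it as an LP. Let x1 = kg of barley, x2 = kg of maize, x3 = kg of sorghum, x4 = kg of canola meal, x5 = kg of oat hulls, x6 = kg of rice bran.
Minimise 0.24x1 + 0.28x2 + 0.18x3 + 0.29x4 + 0.06x5 + 0.18x6 with:
  0.7x1 + 0.3x2 + 0.3x3 + 6.1x4 + 1.4x5 + 0.6x6 ≥ 10.7   (calcium)
  3.8x1 + 2.4x2 + 2x3 + 18.1x4 + 1.4x5 + 5.6x6 ≥ 15.5   (lysine)
  114x1 + 88x2 + 88x3 + 346x4 + 44x5 + 138x6 ≥ 425   (crude protein)
  x1, x2, x3, x4, x5, x6 ≥ 0.
The minimum-cost mix takes nothing from barley, maize, sorghum, rice bran — only canola meal, oat hulls. Binding constraints: calcium and crude protein.
So canola meal = 0.575 kg, oat hulls = 5.138 kg.
Total cost: 0.29·0.575 + 0.06·5.138 = 0.47503.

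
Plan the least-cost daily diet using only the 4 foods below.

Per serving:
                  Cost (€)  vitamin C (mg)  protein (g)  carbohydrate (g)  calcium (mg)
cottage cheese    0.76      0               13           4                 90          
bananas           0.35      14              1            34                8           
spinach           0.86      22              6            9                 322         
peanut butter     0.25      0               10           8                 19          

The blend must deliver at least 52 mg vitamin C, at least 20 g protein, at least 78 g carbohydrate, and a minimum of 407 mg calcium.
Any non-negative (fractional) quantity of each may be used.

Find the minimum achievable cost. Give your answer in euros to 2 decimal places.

€1.94

Treat it as an LP. Let x1 = servings of cottage cheese, x2 = servings of bananas, x3 = servings of spinach, x4 = servings of peanut butter.
Minimize 0.76x1 + 0.35x2 + 0.86x3 + 0.25x4 s.t.:
  14x2 + 22x3 ≥ 52   (vitamin C)
  13x1 + 1x2 + 6x3 + 10x4 ≥ 20   (protein)
  4x1 + 34x2 + 9x3 + 8x4 ≥ 78   (carbohydrate)
  90x1 + 8x2 + 322x3 + 19x4 ≥ 407   (calcium)
  x1, x2, x3, x4 ≥ 0.
The cheapest feasible vertex uses only bananas, spinach, peanut butter; cottage cheese is not used. The vitamin C, protein, calcium requirements are met with equality.
Optimal quantities: bananas = 1.906 servings, spinach = 1.151 servings, peanut butter = 1.119 servings.
Cost = 0.35·1.906 + 0.86·1.151 + 0.25·1.119 = 1.9367.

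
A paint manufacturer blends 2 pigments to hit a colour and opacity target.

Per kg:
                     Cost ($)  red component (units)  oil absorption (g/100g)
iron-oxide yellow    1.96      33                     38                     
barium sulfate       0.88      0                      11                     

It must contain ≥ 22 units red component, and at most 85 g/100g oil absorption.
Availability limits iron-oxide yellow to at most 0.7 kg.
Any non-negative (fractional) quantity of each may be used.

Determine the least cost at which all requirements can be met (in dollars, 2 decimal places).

Set it up as a linear program. Let x1 = kg of iron-oxide yellow, x2 = kg of barium sulfate.
Minimise 1.96x1 + 0.88x2 s.t.:
  33x1 ≥ 22   (red component)
  38x1 + 11x2 ≤ 85   (oil absorption)
  x1 ≤ 0.7
  x1, x2 ≥ 0.
The cheapest feasible vertex uses only iron-oxide yellow; barium sulfate is not used. The red component requirement is met with equality.
So iron-oxide yellow = 0.6667 kg.
Cost = 1.96·0.6667 = 1.3067.

$1.31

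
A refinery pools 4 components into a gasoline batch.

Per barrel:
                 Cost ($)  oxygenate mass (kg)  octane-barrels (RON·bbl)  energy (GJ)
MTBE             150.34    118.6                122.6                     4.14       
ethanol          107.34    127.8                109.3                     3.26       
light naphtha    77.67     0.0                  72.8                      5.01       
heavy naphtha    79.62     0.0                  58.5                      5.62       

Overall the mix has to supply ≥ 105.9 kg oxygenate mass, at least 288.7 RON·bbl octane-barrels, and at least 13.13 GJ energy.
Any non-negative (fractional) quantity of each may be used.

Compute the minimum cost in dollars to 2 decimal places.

$293.35

Let x1 = barrels of MTBE, x2 = barrels of ethanol, x3 = barrels of light naphtha, x4 = barrels of heavy naphtha.
Minimise 150.34x1 + 107.34x2 + 77.67x3 + 79.62x4 s.t.:
  118.6x1 + 127.8x2 ≥ 105.9   (oxygenate mass)
  122.6x1 + 109.3x2 + 72.8x3 + 58.5x4 ≥ 288.7   (octane-barrels)
  4.14x1 + 3.26x2 + 5.01x3 + 5.62x4 ≥ 13.13   (energy)
  x1, x2, x3, x4 ≥ 0.
The cheapest feasible vertex uses only ethanol, light naphtha; MTBE, heavy naphtha are not used. There the octane-barrels and energy constraints are tight.
Solving gives x2 = 1.58098, x3 = 1.59202.
Total cost: 107.34·1.58098 + 77.67·1.59202 = 293.3546.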